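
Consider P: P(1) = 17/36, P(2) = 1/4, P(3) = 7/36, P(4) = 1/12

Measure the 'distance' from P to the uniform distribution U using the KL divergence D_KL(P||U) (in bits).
0.2307 bits

U(i) = 1/4 for all i

D_KL(P||U) = Σ P(x) log₂(P(x) / (1/4))
           = Σ P(x) log₂(P(x)) + log₂(4)
           = log₂(4) - H(P)

H(P) = -Σ P(x) log₂(P(x)):
  -P(1)·log₂(P(1)) = -(17/36)·log₂(17/36) = 0.51116
  -P(2)·log₂(P(2)) = -(1/4)·log₂(1/4) = 0.50000
  -P(3)·log₂(P(3)) = -(7/36)·log₂(7/36) = 0.45939
  -P(4)·log₂(P(4)) = -(1/12)·log₂(1/12) = 0.29875
H(P) = 0.51116 + 0.50000 + 0.45939 + 0.29875 = 1.76930 bits

log₂(4) = 2.00000 bits

D_KL(P||U) = 2.00000 - 1.76930 = 0.23070 ≈ 0.2307 bits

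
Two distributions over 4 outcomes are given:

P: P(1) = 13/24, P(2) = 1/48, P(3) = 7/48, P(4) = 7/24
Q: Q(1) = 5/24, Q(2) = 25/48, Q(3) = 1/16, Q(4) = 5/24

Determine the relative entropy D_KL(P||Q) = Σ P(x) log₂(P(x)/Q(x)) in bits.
0.9698 bits

D_KL(P||Q) = Σ P(x) log₂(P(x)/Q(x))

Computing term by term:
  P(1)·log₂(P(1)/Q(1)) = (13/24)·log₂((13/24)/(5/24)) = 0.74669
  P(2)·log₂(P(2)/Q(2)) = (1/48)·log₂((1/48)/(25/48)) = -0.09675
  P(3)·log₂(P(3)/Q(3)) = (7/48)·log₂((7/48)/(1/16)) = 0.17827
  P(4)·log₂(P(4)/Q(4)) = (7/24)·log₂((7/24)/(5/24)) = 0.14158

D_KL(P||Q) = 0.74669 - 0.09675 + 0.17827 + 0.14158 = 0.96979 ≈ 0.9698 bits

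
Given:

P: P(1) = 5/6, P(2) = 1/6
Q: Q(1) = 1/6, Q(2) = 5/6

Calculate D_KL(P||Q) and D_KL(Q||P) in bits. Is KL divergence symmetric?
D_KL(P||Q) = 1.5480 bits, D_KL(Q||P) = 1.5480 bits. The two values coincide for this particular pair, but no — KL divergence is not symmetric in general.

D_KL(P||Q) = Σ P(x) log₂(P(x)/Q(x))

Computing term by term:
  P(1)·log₂(P(1)/Q(1)) = (5/6)·log₂((5/6)/(1/6)) = 1.93494
  P(2)·log₂(P(2)/Q(2)) = (1/6)·log₂((1/6)/(5/6)) = -0.38699

D_KL(P||Q) = 1.93494 - 0.38699 = 1.54795 ≈ 1.5480 bits

D_KL(Q||P) = Σ Q(x) log₂(Q(x)/P(x))

Computing term by term:
  Q(1)·log₂(Q(1)/P(1)) = (1/6)·log₂((1/6)/(5/6)) = -0.38699
  Q(2)·log₂(Q(2)/P(2)) = (5/6)·log₂((5/6)/(1/6)) = 1.93494

D_KL(Q||P) = -0.38699 + 1.93494 = 1.54795 ≈ 1.5480 bits

These ARE equal here. Q is P with outcomes relabeled (Q(1) = P(2), Q(2) = P(1)) by a relabeling that is its own inverse, so the two sums contain exactly the same terms in a different order. This is a special case — KL divergence is not symmetric in general: D_KL(P||Q) ≠ D_KL(Q||P) for most P, Q.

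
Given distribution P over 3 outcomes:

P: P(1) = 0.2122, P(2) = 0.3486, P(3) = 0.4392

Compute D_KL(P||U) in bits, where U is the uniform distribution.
0.0590 bits

U(i) = 1/3 for all i

D_KL(P||U) = Σ P(x) log₂(P(x) / (1/3))
           = Σ P(x) log₂(P(x)) + log₂(3)
           = log₂(3) - H(P)

H(P) = -Σ P(x) log₂(P(x)):
  -P(1)·log₂(P(1)) = -(0.2122)·log₂(0.2122) = 0.47459
  -P(2)·log₂(P(2)) = -(0.3486)·log₂(0.3486) = 0.53000
  -P(3)·log₂(P(3)) = -(0.4392)·log₂(0.4392) = 0.52135
H(P) = 0.47459 + 0.53000 + 0.52135 = 1.52594 bits

log₂(3) = 1.58496 bits

D_KL(P||U) = 1.58496 - 1.52594 = 0.05902 ≈ 0.0590 bits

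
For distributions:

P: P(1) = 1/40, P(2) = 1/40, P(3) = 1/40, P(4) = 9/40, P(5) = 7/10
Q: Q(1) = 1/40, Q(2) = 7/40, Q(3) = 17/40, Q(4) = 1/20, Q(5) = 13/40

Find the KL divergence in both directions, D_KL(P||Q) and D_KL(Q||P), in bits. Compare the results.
D_KL(P||Q) = 1.0907 bits, D_KL(Q||P) = 1.7602 bits. D_KL(Q||P) is larger than D_KL(P||Q) by 0.6695 bits; the two directions differ.

D_KL(P||Q) = Σ P(x) log₂(P(x)/Q(x))

Computing term by term:
  P(1)·log₂(P(1)/Q(1)) = (1/40)·log₂((1/40)/(1/40)) = 0.00000
  P(2)·log₂(P(2)/Q(2)) = (1/40)·log₂((1/40)/(7/40)) = -0.07018
  P(3)·log₂(P(3)/Q(3)) = (1/40)·log₂((1/40)/(17/40)) = -0.10219
  P(4)·log₂(P(4)/Q(4)) = (9/40)·log₂((9/40)/(1/20)) = 0.48823
  P(5)·log₂(P(5)/Q(5)) = (7/10)·log₂((7/10)/(13/40)) = 0.77484

D_KL(P||Q) = 0.00000 - 0.07018 - 0.10219 + 0.48823 + 0.77484 = 1.09070 ≈ 1.0907 bits

D_KL(Q||P) = Σ Q(x) log₂(Q(x)/P(x))

Computing term by term:
  Q(1)·log₂(Q(1)/P(1)) = (1/40)·log₂((1/40)/(1/40)) = 0.00000
  Q(2)·log₂(Q(2)/P(2)) = (7/40)·log₂((7/40)/(1/40)) = 0.49129
  Q(3)·log₂(Q(3)/P(3)) = (17/40)·log₂((17/40)/(1/40)) = 1.73717
  Q(4)·log₂(Q(4)/P(4)) = (1/20)·log₂((1/20)/(9/40)) = -0.10850
  Q(5)·log₂(Q(5)/P(5)) = (13/40)·log₂((13/40)/(7/10)) = -0.35975

D_KL(Q||P) = 0.00000 + 0.49129 + 1.73717 - 0.10850 - 0.35975 = 1.76021 ≈ 1.7602 bits

These are NOT equal (difference: 0.6695 bits). KL divergence is asymmetric: D_KL(P||Q) ≠ D_KL(Q||P) in general.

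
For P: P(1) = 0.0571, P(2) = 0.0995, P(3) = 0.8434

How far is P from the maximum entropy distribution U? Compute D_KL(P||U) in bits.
0.8106 bits

U(i) = 1/3 for all i

D_KL(P||U) = Σ P(x) log₂(P(x) / (1/3))
           = Σ P(x) log₂(P(x)) + log₂(3)
           = log₂(3) - H(P)

H(P) = -Σ P(x) log₂(P(x)):
  -P(1)·log₂(P(1)) = -(0.0571)·log₂(0.0571) = 0.23584
  -P(2)·log₂(P(2)) = -(0.0995)·log₂(0.0995) = 0.33125
  -P(3)·log₂(P(3)) = -(0.8434)·log₂(0.8434) = 0.20723
H(P) = 0.23584 + 0.33125 + 0.20723 = 0.77432 bits

log₂(3) = 1.58496 bits

D_KL(P||U) = 1.58496 - 0.77432 = 0.81064 ≈ 0.8106 bits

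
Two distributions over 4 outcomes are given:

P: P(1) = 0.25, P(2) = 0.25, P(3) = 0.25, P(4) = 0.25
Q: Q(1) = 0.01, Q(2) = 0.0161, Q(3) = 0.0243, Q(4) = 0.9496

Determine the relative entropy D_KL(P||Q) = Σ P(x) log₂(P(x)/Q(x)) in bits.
2.5095 bits

D_KL(P||Q) = Σ P(x) log₂(P(x)/Q(x))

Computing term by term:
  P(1)·log₂(P(1)/Q(1)) = 0.25·log₂(0.25/0.01) = 1.16096
  P(2)·log₂(P(2)/Q(2)) = 0.25·log₂(0.25/0.0161) = 0.98920
  P(3)·log₂(P(3)/Q(3)) = 0.25·log₂(0.25/0.0243) = 0.84072
  P(4)·log₂(P(4)/Q(4)) = 0.25·log₂(0.25/0.9496) = -0.48135

D_KL(P||Q) = 1.16096 + 0.98920 + 0.84072 - 0.48135 = 2.50953 ≈ 2.5095 bits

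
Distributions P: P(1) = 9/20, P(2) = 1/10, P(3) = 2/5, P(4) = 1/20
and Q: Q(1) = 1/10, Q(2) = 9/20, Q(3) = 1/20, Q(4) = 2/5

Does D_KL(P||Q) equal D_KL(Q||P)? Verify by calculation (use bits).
D_KL(P||Q) = 1.8095 bits, D_KL(Q||P) = 1.8095 bits. Yes — for this pair D_KL(P||Q) = D_KL(Q||P).

D_KL(P||Q) = Σ P(x) log₂(P(x)/Q(x))

Computing term by term:
  P(1)·log₂(P(1)/Q(1)) = (9/20)·log₂((9/20)/(1/10)) = 0.97647
  P(2)·log₂(P(2)/Q(2)) = (1/10)·log₂((1/10)/(9/20)) = -0.21699
  P(3)·log₂(P(3)/Q(3)) = (2/5)·log₂((2/5)/(1/20)) = 1.20000
  P(4)·log₂(P(4)/Q(4)) = (1/20)·log₂((1/20)/(2/5)) = -0.15000

D_KL(P||Q) = 0.97647 - 0.21699 + 1.20000 - 0.15000 = 1.80948 ≈ 1.8095 bits

D_KL(Q||P) = Σ Q(x) log₂(Q(x)/P(x))

Computing term by term:
  Q(1)·log₂(Q(1)/P(1)) = (1/10)·log₂((1/10)/(9/20)) = -0.21699
  Q(2)·log₂(Q(2)/P(2)) = (9/20)·log₂((9/20)/(1/10)) = 0.97647
  Q(3)·log₂(Q(3)/P(3)) = (1/20)·log₂((1/20)/(2/5)) = -0.15000
  Q(4)·log₂(Q(4)/P(4)) = (2/5)·log₂((2/5)/(1/20)) = 1.20000

D_KL(Q||P) = -0.21699 + 0.97647 - 0.15000 + 1.20000 = 1.80948 ≈ 1.8095 bits

These ARE equal here. Q is P with outcomes relabeled (Q(1) = P(2), Q(2) = P(1), Q(3) = P(4), Q(4) = P(3)) by a relabeling that is its own inverse, so the two sums contain exactly the same terms in a different order. This is a special case — KL divergence is not symmetric in general: D_KL(P||Q) ≠ D_KL(Q||P) for most P, Q.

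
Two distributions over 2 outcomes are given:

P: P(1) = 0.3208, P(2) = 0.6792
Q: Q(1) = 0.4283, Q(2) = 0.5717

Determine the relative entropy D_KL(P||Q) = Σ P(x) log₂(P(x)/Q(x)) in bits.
0.0351 bits

D_KL(P||Q) = Σ P(x) log₂(P(x)/Q(x))

Computing term by term:
  P(1)·log₂(P(1)/Q(1)) = 0.3208·log₂(0.3208/0.4283) = -0.13376
  P(2)·log₂(P(2)/Q(2)) = 0.6792·log₂(0.6792/0.5717) = 0.16883

D_KL(P||Q) = -0.13376 + 0.16883 = 0.03507 ≈ 0.0351 bits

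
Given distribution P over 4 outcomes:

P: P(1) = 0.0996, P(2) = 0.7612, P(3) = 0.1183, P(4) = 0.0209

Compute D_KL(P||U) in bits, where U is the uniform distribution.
0.8880 bits

U(i) = 1/4 for all i

D_KL(P||U) = Σ P(x) log₂(P(x) / (1/4))
           = Σ P(x) log₂(P(x)) + log₂(4)
           = log₂(4) - H(P)

H(P) = -Σ P(x) log₂(P(x)):
  -P(1)·log₂(P(1)) = -(0.0996)·log₂(0.0996) = 0.33144
  -P(2)·log₂(P(2)) = -(0.7612)·log₂(0.7612) = 0.29965
  -P(3)·log₂(P(3)) = -(0.1183)·log₂(0.1183) = 0.36430
  -P(4)·log₂(P(4)) = -(0.0209)·log₂(0.0209) = 0.11663
H(P) = 0.33144 + 0.29965 + 0.36430 + 0.11663 = 1.11202 bits

log₂(4) = 2.00000 bits

D_KL(P||U) = 2.00000 - 1.11202 = 0.88798 ≈ 0.8880 bits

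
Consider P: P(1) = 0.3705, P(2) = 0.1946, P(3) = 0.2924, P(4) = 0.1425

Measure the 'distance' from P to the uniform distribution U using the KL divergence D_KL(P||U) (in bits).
0.0905 bits

U(i) = 1/4 for all i

D_KL(P||U) = Σ P(x) log₂(P(x) / (1/4))
           = Σ P(x) log₂(P(x)) + log₂(4)
           = log₂(4) - H(P)

H(P) = -Σ P(x) log₂(P(x)):
  -P(1)·log₂(P(1)) = -(0.3705)·log₂(0.3705) = 0.53072
  -P(2)·log₂(P(2)) = -(0.1946)·log₂(0.1946) = 0.45953
  -P(3)·log₂(P(3)) = -(0.2924)·log₂(0.2924) = 0.51871
  -P(4)·log₂(P(4)) = -(0.1425)·log₂(0.1425) = 0.40056
H(P) = 0.53072 + 0.45953 + 0.51871 + 0.40056 = 1.90952 bits

log₂(4) = 2.00000 bits

D_KL(P||U) = 2.00000 - 1.90952 = 0.09048 ≈ 0.0905 bits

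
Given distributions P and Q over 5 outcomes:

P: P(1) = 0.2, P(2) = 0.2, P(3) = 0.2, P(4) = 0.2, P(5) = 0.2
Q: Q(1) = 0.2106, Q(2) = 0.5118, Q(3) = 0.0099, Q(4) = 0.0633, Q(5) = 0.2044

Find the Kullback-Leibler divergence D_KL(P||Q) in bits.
0.9069 bits

D_KL(P||Q) = Σ P(x) log₂(P(x)/Q(x))

Computing term by term:
  P(1)·log₂(P(1)/Q(1)) = 0.2·log₂(0.2/0.2106) = -0.01490
  P(2)·log₂(P(2)/Q(2)) = 0.2·log₂(0.2/0.5118) = -0.27112
  P(3)·log₂(P(3)/Q(3)) = 0.2·log₂(0.2/0.0099) = 0.86729
  P(4)·log₂(P(4)/Q(4)) = 0.2·log₂(0.2/0.0633) = 0.33194
  P(5)·log₂(P(5)/Q(5)) = 0.2·log₂(0.2/0.2044) = -0.00628

D_KL(P||Q) = -0.01490 - 0.27112 + 0.86729 + 0.33194 - 0.00628 = 0.90693 ≈ 0.9069 bits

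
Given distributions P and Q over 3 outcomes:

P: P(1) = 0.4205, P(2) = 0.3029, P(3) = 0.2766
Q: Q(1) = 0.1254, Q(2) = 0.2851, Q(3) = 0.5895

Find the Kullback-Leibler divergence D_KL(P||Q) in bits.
0.4585 bits

D_KL(P||Q) = Σ P(x) log₂(P(x)/Q(x))

Computing term by term:
  P(1)·log₂(P(1)/Q(1)) = 0.4205·log₂(0.4205/0.1254) = 0.73401
  P(2)·log₂(P(2)/Q(2)) = 0.3029·log₂(0.3029/0.2851) = 0.02647
  P(3)·log₂(P(3)/Q(3)) = 0.2766·log₂(0.2766/0.5895) = -0.30196

D_KL(P||Q) = 0.73401 + 0.02647 - 0.30196 = 0.45852 ≈ 0.4585 bits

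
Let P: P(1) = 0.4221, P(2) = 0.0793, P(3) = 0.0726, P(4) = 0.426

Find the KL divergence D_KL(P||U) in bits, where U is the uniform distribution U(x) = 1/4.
0.3857 bits

U(i) = 1/4 for all i

D_KL(P||U) = Σ P(x) log₂(P(x) / (1/4))
           = Σ P(x) log₂(P(x)) + log₂(4)
           = log₂(4) - H(P)

H(P) = -Σ P(x) log₂(P(x)):
  -P(1)·log₂(P(1)) = -(0.4221)·log₂(0.4221) = 0.52524
  -P(2)·log₂(P(2)) = -(0.0793)·log₂(0.0793) = 0.28996
  -P(3)·log₂(P(3)) = -(0.0726)·log₂(0.0726) = 0.27471
  -P(4)·log₂(P(4)) = -(0.426)·log₂(0.426) = 0.52444
H(P) = 0.52524 + 0.28996 + 0.27471 + 0.52444 = 1.61435 bits

log₂(4) = 2.00000 bits

D_KL(P||U) = 2.00000 - 1.61435 = 0.38565 ≈ 0.3857 bits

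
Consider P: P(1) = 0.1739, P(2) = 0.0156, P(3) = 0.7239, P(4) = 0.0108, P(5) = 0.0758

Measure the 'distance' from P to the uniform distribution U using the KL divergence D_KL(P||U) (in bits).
1.0993 bits

U(i) = 1/5 for all i

D_KL(P||U) = Σ P(x) log₂(P(x) / (1/5))
           = Σ P(x) log₂(P(x)) + log₂(5)
           = log₂(5) - H(P)

H(P) = -Σ P(x) log₂(P(x)):
  -P(1)·log₂(P(1)) = -(0.1739)·log₂(0.1739) = 0.43887
  -P(2)·log₂(P(2)) = -(0.0156)·log₂(0.0156) = 0.09364
  -P(3)·log₂(P(3)) = -(0.7239)·log₂(0.7239) = 0.33744
  -P(4)·log₂(P(4)) = -(0.0108)·log₂(0.0108) = 0.07055
  -P(5)·log₂(P(5)) = -(0.0758)·log₂(0.0758) = 0.28210
H(P) = 0.43887 + 0.09364 + 0.33744 + 0.07055 + 0.28210 = 1.22260 bits

log₂(5) = 2.32193 bits

D_KL(P||U) = 2.32193 - 1.22260 = 1.09933 ≈ 1.0993 bits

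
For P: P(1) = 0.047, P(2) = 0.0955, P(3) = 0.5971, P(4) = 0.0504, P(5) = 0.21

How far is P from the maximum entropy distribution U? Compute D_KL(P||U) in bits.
0.6567 bits

U(i) = 1/5 for all i

D_KL(P||U) = Σ P(x) log₂(P(x) / (1/5))
           = Σ P(x) log₂(P(x)) + log₂(5)
           = log₂(5) - H(P)

H(P) = -Σ P(x) log₂(P(x)):
  -P(1)·log₂(P(1)) = -(0.047)·log₂(0.047) = 0.20733
  -P(2)·log₂(P(2)) = -(0.0955)·log₂(0.0955) = 0.32359
  -P(3)·log₂(P(3)) = -(0.5971)·log₂(0.5971) = 0.44422
  -P(4)·log₂(P(4)) = -(0.0504)·log₂(0.0504) = 0.21725
  -P(5)·log₂(P(5)) = -(0.21)·log₂(0.21) = 0.47282
H(P) = 0.20733 + 0.32359 + 0.44422 + 0.21725 + 0.47282 = 1.66521 bits

log₂(5) = 2.32193 bits

D_KL(P||U) = 2.32193 - 1.66521 = 0.65672 ≈ 0.6567 bits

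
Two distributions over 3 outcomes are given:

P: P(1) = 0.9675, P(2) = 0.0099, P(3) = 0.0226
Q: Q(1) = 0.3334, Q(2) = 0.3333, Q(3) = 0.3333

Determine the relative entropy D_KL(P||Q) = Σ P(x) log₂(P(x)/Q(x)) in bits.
1.3491 bits

D_KL(P||Q) = Σ P(x) log₂(P(x)/Q(x))

Computing term by term:
  P(1)·log₂(P(1)/Q(1)) = 0.9675·log₂(0.9675/0.3334) = 1.48705
  P(2)·log₂(P(2)/Q(2)) = 0.0099·log₂(0.0099/0.3333) = -0.05023
  P(3)·log₂(P(3)/Q(3)) = 0.0226·log₂(0.0226/0.3333) = -0.08774

D_KL(P||Q) = 1.48705 - 0.05023 - 0.08774 = 1.34908 ≈ 1.3491 bits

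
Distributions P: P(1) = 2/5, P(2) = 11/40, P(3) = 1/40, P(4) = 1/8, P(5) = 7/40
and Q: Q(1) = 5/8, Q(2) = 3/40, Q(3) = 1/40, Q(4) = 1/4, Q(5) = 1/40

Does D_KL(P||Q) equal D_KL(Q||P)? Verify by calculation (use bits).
D_KL(P||Q) = 0.6242 bits, D_KL(Q||P) = 0.4416 bits. No — D_KL(P||Q) ≠ D_KL(Q||P) for this pair.

D_KL(P||Q) = Σ P(x) log₂(P(x)/Q(x))

Computing term by term:
  P(1)·log₂(P(1)/Q(1)) = (2/5)·log₂((2/5)/(5/8)) = -0.25754
  P(2)·log₂(P(2)/Q(2)) = (11/40)·log₂((11/40)/(3/40)) = 0.51548
  P(3)·log₂(P(3)/Q(3)) = (1/40)·log₂((1/40)/(1/40)) = 0.00000
  P(4)·log₂(P(4)/Q(4)) = (1/8)·log₂((1/8)/(1/4)) = -0.12500
  P(5)·log₂(P(5)/Q(5)) = (7/40)·log₂((7/40)/(1/40)) = 0.49129

D_KL(P||Q) = -0.25754 + 0.51548 + 0.00000 - 0.12500 + 0.49129 = 0.62423 ≈ 0.6242 bits

D_KL(Q||P) = Σ Q(x) log₂(Q(x)/P(x))

Computing term by term:
  Q(1)·log₂(Q(1)/P(1)) = (5/8)·log₂((5/8)/(2/5)) = 0.40241
  Q(2)·log₂(Q(2)/P(2)) = (3/40)·log₂((3/40)/(11/40)) = -0.14059
  Q(3)·log₂(Q(3)/P(3)) = (1/40)·log₂((1/40)/(1/40)) = 0.00000
  Q(4)·log₂(Q(4)/P(4)) = (1/4)·log₂((1/4)/(1/8)) = 0.25000
  Q(5)·log₂(Q(5)/P(5)) = (1/40)·log₂((1/40)/(7/40)) = -0.07018

D_KL(Q||P) = 0.40241 - 0.14059 + 0.00000 + 0.25000 - 0.07018 = 0.44164 ≈ 0.4416 bits

These are NOT equal (difference: 0.1826 bits). KL divergence is asymmetric: D_KL(P||Q) ≠ D_KL(Q||P) in general.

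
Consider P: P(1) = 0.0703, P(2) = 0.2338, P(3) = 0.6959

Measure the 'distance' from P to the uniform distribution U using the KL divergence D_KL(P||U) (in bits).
0.4615 bits

U(i) = 1/3 for all i

D_KL(P||U) = Σ P(x) log₂(P(x) / (1/3))
           = Σ P(x) log₂(P(x)) + log₂(3)
           = log₂(3) - H(P)

H(P) = -Σ P(x) log₂(P(x)):
  -P(1)·log₂(P(1)) = -(0.0703)·log₂(0.0703) = 0.26927
  -P(2)·log₂(P(2)) = -(0.2338)·log₂(0.2338) = 0.49020
  -P(3)·log₂(P(3)) = -(0.6959)·log₂(0.6959) = 0.36399
H(P) = 0.26927 + 0.49020 + 0.36399 = 1.12346 bits

log₂(3) = 1.58496 bits

D_KL(P||U) = 1.58496 - 1.12346 = 0.46150 ≈ 0.4615 bits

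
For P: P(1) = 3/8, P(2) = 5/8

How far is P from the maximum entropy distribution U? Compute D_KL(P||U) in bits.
0.0456 bits

U(i) = 1/2 for all i

D_KL(P||U) = Σ P(x) log₂(P(x) / (1/2))
           = Σ P(x) log₂(P(x)) + log₂(2)
           = log₂(2) - H(P)

H(P) = -Σ P(x) log₂(P(x)):
  -P(1)·log₂(P(1)) = -(3/8)·log₂(3/8) = 0.53064
  -P(2)·log₂(P(2)) = -(5/8)·log₂(5/8) = 0.42379
H(P) = 0.53064 + 0.42379 = 0.95443 bits

log₂(2) = 1.00000 bits

D_KL(P||U) = 1.00000 - 0.95443 = 0.04557 ≈ 0.0456 bits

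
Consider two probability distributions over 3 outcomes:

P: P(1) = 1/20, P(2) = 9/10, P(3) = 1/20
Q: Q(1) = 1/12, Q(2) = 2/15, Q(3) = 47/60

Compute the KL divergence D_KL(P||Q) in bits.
2.2441 bits

D_KL(P||Q) = Σ P(x) log₂(P(x)/Q(x))

Computing term by term:
  P(1)·log₂(P(1)/Q(1)) = (1/20)·log₂((1/20)/(1/12)) = -0.03685
  P(2)·log₂(P(2)/Q(2)) = (9/10)·log₂((9/10)/(2/15)) = 2.47940
  P(3)·log₂(P(3)/Q(3)) = (1/20)·log₂((1/20)/(47/60)) = -0.19848

D_KL(P||Q) = -0.03685 + 2.47940 - 0.19848 = 2.24407 ≈ 2.2441 bits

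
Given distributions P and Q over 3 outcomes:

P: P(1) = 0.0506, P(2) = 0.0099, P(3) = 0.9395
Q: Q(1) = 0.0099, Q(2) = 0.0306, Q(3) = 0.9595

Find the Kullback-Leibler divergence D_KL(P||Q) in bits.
0.0744 bits

D_KL(P||Q) = Σ P(x) log₂(P(x)/Q(x))

Computing term by term:
  P(1)·log₂(P(1)/Q(1)) = 0.0506·log₂(0.0506/0.0099) = 0.11909
  P(2)·log₂(P(2)/Q(2)) = 0.0099·log₂(0.0099/0.0306) = -0.01612
  P(3)·log₂(P(3)/Q(3)) = 0.9395·log₂(0.9395/0.9595) = -0.02855

D_KL(P||Q) = 0.11909 - 0.01612 - 0.02855 = 0.07442 ≈ 0.0744 bits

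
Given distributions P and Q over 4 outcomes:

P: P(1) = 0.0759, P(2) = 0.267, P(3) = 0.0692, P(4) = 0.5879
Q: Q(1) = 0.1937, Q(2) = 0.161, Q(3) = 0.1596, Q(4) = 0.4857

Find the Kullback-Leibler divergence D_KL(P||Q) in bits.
0.1708 bits

D_KL(P||Q) = Σ P(x) log₂(P(x)/Q(x))

Computing term by term:
  P(1)·log₂(P(1)/Q(1)) = 0.0759·log₂(0.0759/0.1937) = -0.10259
  P(2)·log₂(P(2)/Q(2)) = 0.267·log₂(0.267/0.161) = 0.19485
  P(3)·log₂(P(3)/Q(3)) = 0.0692·log₂(0.0692/0.1596) = -0.08343
  P(4)·log₂(P(4)/Q(4)) = 0.5879·log₂(0.5879/0.4857) = 0.16197

D_KL(P||Q) = -0.10259 + 0.19485 - 0.08343 + 0.16197 = 0.17080 ≈ 0.1708 bits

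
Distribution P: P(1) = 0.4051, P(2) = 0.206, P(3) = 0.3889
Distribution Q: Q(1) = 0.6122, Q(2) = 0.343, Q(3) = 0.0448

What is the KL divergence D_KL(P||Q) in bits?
0.8197 bits

D_KL(P||Q) = Σ P(x) log₂(P(x)/Q(x))

Computing term by term:
  P(1)·log₂(P(1)/Q(1)) = 0.4051·log₂(0.4051/0.6122) = -0.24133
  P(2)·log₂(P(2)/Q(2)) = 0.206·log₂(0.206/0.343) = -0.15153
  P(3)·log₂(P(3)/Q(3)) = 0.3889·log₂(0.3889/0.0448) = 1.21252

D_KL(P||Q) = -0.24133 - 0.15153 + 1.21252 = 0.81966 ≈ 0.8197 bits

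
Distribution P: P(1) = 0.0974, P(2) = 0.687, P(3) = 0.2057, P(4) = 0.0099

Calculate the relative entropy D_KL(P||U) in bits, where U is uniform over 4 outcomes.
0.7655 bits

U(i) = 1/4 for all i

D_KL(P||U) = Σ P(x) log₂(P(x) / (1/4))
           = Σ P(x) log₂(P(x)) + log₂(4)
           = log₂(4) - H(P)

H(P) = -Σ P(x) log₂(P(x)):
  -P(1)·log₂(P(1)) = -(0.0974)·log₂(0.0974) = 0.32726
  -P(2)·log₂(P(2)) = -(0.687)·log₂(0.687) = 0.37209
  -P(3)·log₂(P(3)) = -(0.2057)·log₂(0.2057) = 0.46928
  -P(4)·log₂(P(4)) = -(0.0099)·log₂(0.0099) = 0.06592
H(P) = 0.32726 + 0.37209 + 0.46928 + 0.06592 = 1.23455 bits

log₂(4) = 2.00000 bits

D_KL(P||U) = 2.00000 - 1.23455 = 0.76545 ≈ 0.7655 bits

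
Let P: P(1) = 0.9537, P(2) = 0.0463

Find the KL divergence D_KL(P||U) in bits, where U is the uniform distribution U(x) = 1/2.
0.7295 bits

U(i) = 1/2 for all i

D_KL(P||U) = Σ P(x) log₂(P(x) / (1/2))
           = Σ P(x) log₂(P(x)) + log₂(2)
           = log₂(2) - H(P)

H(P) = -Σ P(x) log₂(P(x)):
  -P(1)·log₂(P(1)) = -(0.9537)·log₂(0.9537) = 0.06523
  -P(2)·log₂(P(2)) = -(0.0463)·log₂(0.0463) = 0.20524
H(P) = 0.06523 + 0.20524 = 0.27047 bits

log₂(2) = 1.00000 bits

D_KL(P||U) = 1.00000 - 0.27047 = 0.72953 ≈ 0.7295 bits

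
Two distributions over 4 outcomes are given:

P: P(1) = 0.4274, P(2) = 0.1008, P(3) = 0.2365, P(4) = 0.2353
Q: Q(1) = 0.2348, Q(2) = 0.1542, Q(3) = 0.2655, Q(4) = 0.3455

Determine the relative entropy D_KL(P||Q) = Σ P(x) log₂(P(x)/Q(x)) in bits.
0.1377 bits

D_KL(P||Q) = Σ P(x) log₂(P(x)/Q(x))

Computing term by term:
  P(1)·log₂(P(1)/Q(1)) = 0.4274·log₂(0.4274/0.2348) = 0.36934
  P(2)·log₂(P(2)/Q(2)) = 0.1008·log₂(0.1008/0.1542) = -0.06182
  P(3)·log₂(P(3)/Q(3)) = 0.2365·log₂(0.2365/0.2655) = -0.03947
  P(4)·log₂(P(4)/Q(4)) = 0.2353·log₂(0.2353/0.3455) = -0.13040

D_KL(P||Q) = 0.36934 - 0.06182 - 0.03947 - 0.13040 = 0.13765 ≈ 0.1377 bits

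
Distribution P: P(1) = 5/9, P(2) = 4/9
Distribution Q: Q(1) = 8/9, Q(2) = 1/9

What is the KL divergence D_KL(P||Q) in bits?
0.5122 bits

D_KL(P||Q) = Σ P(x) log₂(P(x)/Q(x))

Computing term by term:
  P(1)·log₂(P(1)/Q(1)) = (5/9)·log₂((5/9)/(8/9)) = -0.37671
  P(2)·log₂(P(2)/Q(2)) = (4/9)·log₂((4/9)/(1/9)) = 0.88889

D_KL(P||Q) = -0.37671 + 0.88889 = 0.51218 ≈ 0.5122 bits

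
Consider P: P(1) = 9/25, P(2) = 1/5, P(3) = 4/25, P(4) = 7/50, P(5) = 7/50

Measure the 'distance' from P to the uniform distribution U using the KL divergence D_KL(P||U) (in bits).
0.1097 bits

U(i) = 1/5 for all i

D_KL(P||U) = Σ P(x) log₂(P(x) / (1/5))
           = Σ P(x) log₂(P(x)) + log₂(5)
           = log₂(5) - H(P)

H(P) = -Σ P(x) log₂(P(x)):
  -P(1)·log₂(P(1)) = -(9/25)·log₂(9/25) = 0.53062
  -P(2)·log₂(P(2)) = -(1/5)·log₂(1/5) = 0.46439
  -P(3)·log₂(P(3)) = -(4/25)·log₂(4/25) = 0.42302
  -P(4)·log₂(P(4)) = -(7/50)·log₂(7/50) = 0.39711
  -P(5)·log₂(P(5)) = -(7/50)·log₂(7/50) = 0.39711
H(P) = 0.53062 + 0.46439 + 0.42302 + 0.39711 + 0.39711 = 2.21225 bits

log₂(5) = 2.32193 bits

D_KL(P||U) = 2.32193 - 2.21225 = 0.10968 ≈ 0.1097 bits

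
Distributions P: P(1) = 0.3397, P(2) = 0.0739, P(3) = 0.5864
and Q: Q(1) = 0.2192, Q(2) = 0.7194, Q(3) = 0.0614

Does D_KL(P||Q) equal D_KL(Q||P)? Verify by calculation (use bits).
D_KL(P||Q) = 1.8811 bits, D_KL(Q||P) = 2.0235 bits. No — D_KL(P||Q) ≠ D_KL(Q||P) for this pair.

D_KL(P||Q) = Σ P(x) log₂(P(x)/Q(x))

Computing term by term:
  P(1)·log₂(P(1)/Q(1)) = 0.3397·log₂(0.3397/0.2192) = 0.21469
  P(2)·log₂(P(2)/Q(2)) = 0.0739·log₂(0.0739/0.7194) = -0.24262
  P(3)·log₂(P(3)/Q(3)) = 0.5864·log₂(0.5864/0.0614) = 1.90907

D_KL(P||Q) = 0.21469 - 0.24262 + 1.90907 = 1.88114 ≈ 1.8811 bits

D_KL(Q||P) = Σ Q(x) log₂(Q(x)/P(x))

Computing term by term:
  Q(1)·log₂(Q(1)/P(1)) = 0.2192·log₂(0.2192/0.3397) = -0.13854
  Q(2)·log₂(Q(2)/P(2)) = 0.7194·log₂(0.7194/0.0739) = 2.36190
  Q(3)·log₂(Q(3)/P(3)) = 0.0614·log₂(0.0614/0.5864) = -0.19989

D_KL(Q||P) = -0.13854 + 2.36190 - 0.19989 = 2.02347 ≈ 2.0235 bits

These are NOT equal (difference: 0.1424 bits). KL divergence is asymmetric: D_KL(P||Q) ≠ D_KL(Q||P) in general.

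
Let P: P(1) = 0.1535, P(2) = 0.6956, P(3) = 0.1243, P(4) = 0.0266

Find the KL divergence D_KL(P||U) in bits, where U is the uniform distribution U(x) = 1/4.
0.7076 bits

U(i) = 1/4 for all i

D_KL(P||U) = Σ P(x) log₂(P(x) / (1/4))
           = Σ P(x) log₂(P(x)) + log₂(4)
           = log₂(4) - H(P)

H(P) = -Σ P(x) log₂(P(x)):
  -P(1)·log₂(P(1)) = -(0.1535)·log₂(0.1535) = 0.41502
  -P(2)·log₂(P(2)) = -(0.6956)·log₂(0.6956) = 0.36426
  -P(3)·log₂(P(3)) = -(0.1243)·log₂(0.1243) = 0.37391
  -P(4)·log₂(P(4)) = -(0.0266)·log₂(0.0266) = 0.13918
H(P) = 0.41502 + 0.36426 + 0.37391 + 0.13918 = 1.29237 bits

log₂(4) = 2.00000 bits

D_KL(P||U) = 2.00000 - 1.29237 = 0.70763 ≈ 0.7076 bits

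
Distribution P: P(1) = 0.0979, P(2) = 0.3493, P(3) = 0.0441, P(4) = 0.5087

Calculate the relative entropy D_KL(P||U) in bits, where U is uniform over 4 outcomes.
0.4471 bits

U(i) = 1/4 for all i

D_KL(P||U) = Σ P(x) log₂(P(x) / (1/4))
           = Σ P(x) log₂(P(x)) + log₂(4)
           = log₂(4) - H(P)

H(P) = -Σ P(x) log₂(P(x)):
  -P(1)·log₂(P(1)) = -(0.0979)·log₂(0.0979) = 0.32821
  -P(2)·log₂(P(2)) = -(0.3493)·log₂(0.3493) = 0.53005
  -P(3)·log₂(P(3)) = -(0.0441)·log₂(0.0441) = 0.19859
  -P(4)·log₂(P(4)) = -(0.5087)·log₂(0.5087) = 0.49604
H(P) = 0.32821 + 0.53005 + 0.19859 + 0.49604 = 1.55289 bits

log₂(4) = 2.00000 bits

D_KL(P||U) = 2.00000 - 1.55289 = 0.44711 ≈ 0.4471 bits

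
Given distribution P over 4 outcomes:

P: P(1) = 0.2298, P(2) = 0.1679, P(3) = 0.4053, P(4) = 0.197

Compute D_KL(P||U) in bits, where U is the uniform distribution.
0.0904 bits

U(i) = 1/4 for all i

D_KL(P||U) = Σ P(x) log₂(P(x) / (1/4))
           = Σ P(x) log₂(P(x)) + log₂(4)
           = log₂(4) - H(P)

H(P) = -Σ P(x) log₂(P(x)):
  -P(1)·log₂(P(1)) = -(0.2298)·log₂(0.2298) = 0.48753
  -P(2)·log₂(P(2)) = -(0.1679)·log₂(0.1679) = 0.43223
  -P(3)·log₂(P(3)) = -(0.4053)·log₂(0.4053) = 0.52808
  -P(4)·log₂(P(4)) = -(0.197)·log₂(0.197) = 0.46172
H(P) = 0.48753 + 0.43223 + 0.52808 + 0.46172 = 1.90956 bits

log₂(4) = 2.00000 bits

D_KL(P||U) = 2.00000 - 1.90956 = 0.09044 ≈ 0.0904 bits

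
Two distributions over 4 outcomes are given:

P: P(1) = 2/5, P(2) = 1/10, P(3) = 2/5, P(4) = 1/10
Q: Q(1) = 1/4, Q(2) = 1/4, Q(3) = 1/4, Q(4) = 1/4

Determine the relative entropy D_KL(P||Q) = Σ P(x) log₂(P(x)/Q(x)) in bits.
0.2781 bits

D_KL(P||Q) = Σ P(x) log₂(P(x)/Q(x))

Computing term by term:
  P(1)·log₂(P(1)/Q(1)) = (2/5)·log₂((2/5)/(1/4)) = 0.27123
  P(2)·log₂(P(2)/Q(2)) = (1/10)·log₂((1/10)/(1/4)) = -0.13219
  P(3)·log₂(P(3)/Q(3)) = (2/5)·log₂((2/5)/(1/4)) = 0.27123
  P(4)·log₂(P(4)/Q(4)) = (1/10)·log₂((1/10)/(1/4)) = -0.13219

D_KL(P||Q) = 0.27123 - 0.13219 + 0.27123 - 0.13219 = 0.27808 ≈ 0.2781 bits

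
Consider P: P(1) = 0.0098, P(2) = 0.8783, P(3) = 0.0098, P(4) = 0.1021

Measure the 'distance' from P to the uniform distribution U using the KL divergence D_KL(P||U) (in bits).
1.3687 bits

U(i) = 1/4 for all i

D_KL(P||U) = Σ P(x) log₂(P(x) / (1/4))
           = Σ P(x) log₂(P(x)) + log₂(4)
           = log₂(4) - H(P)

H(P) = -Σ P(x) log₂(P(x)):
  -P(1)·log₂(P(1)) = -(0.0098)·log₂(0.0098) = 0.06540
  -P(2)·log₂(P(2)) = -(0.8783)·log₂(0.8783) = 0.16443
  -P(3)·log₂(P(3)) = -(0.0098)·log₂(0.0098) = 0.06540
  -P(4)·log₂(P(4)) = -(0.1021)·log₂(0.1021) = 0.33611
H(P) = 0.06540 + 0.16443 + 0.06540 + 0.33611 = 0.63134 bits

log₂(4) = 2.00000 bits

D_KL(P||U) = 2.00000 - 0.63134 = 1.36866 ≈ 1.3687 bits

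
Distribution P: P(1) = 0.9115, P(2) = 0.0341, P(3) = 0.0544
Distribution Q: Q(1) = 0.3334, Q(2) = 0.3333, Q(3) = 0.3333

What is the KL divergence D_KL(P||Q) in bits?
1.0682 bits

D_KL(P||Q) = Σ P(x) log₂(P(x)/Q(x))

Computing term by term:
  P(1)·log₂(P(1)/Q(1)) = 0.9115·log₂(0.9115/0.3334) = 1.32258
  P(2)·log₂(P(2)/Q(2)) = 0.0341·log₂(0.0341/0.3333) = -0.11215
  P(3)·log₂(P(3)/Q(3)) = 0.0544·log₂(0.0544/0.3333) = -0.14226

D_KL(P||Q) = 1.32258 - 0.11215 - 0.14226 = 1.06817 ≈ 1.0682 bits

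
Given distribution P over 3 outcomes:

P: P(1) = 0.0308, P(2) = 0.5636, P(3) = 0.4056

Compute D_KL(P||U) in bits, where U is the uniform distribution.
0.4360 bits

U(i) = 1/3 for all i

D_KL(P||U) = Σ P(x) log₂(P(x) / (1/3))
           = Σ P(x) log₂(P(x)) + log₂(3)
           = log₂(3) - H(P)

H(P) = -Σ P(x) log₂(P(x)):
  -P(1)·log₂(P(1)) = -(0.0308)·log₂(0.0308) = 0.15464
  -P(2)·log₂(P(2)) = -(0.5636)·log₂(0.5636) = 0.46624
  -P(3)·log₂(P(3)) = -(0.4056)·log₂(0.4056) = 0.52804
H(P) = 0.15464 + 0.46624 + 0.52804 = 1.14892 bits

log₂(3) = 1.58496 bits

D_KL(P||U) = 1.58496 - 1.14892 = 0.43604 ≈ 0.4360 bits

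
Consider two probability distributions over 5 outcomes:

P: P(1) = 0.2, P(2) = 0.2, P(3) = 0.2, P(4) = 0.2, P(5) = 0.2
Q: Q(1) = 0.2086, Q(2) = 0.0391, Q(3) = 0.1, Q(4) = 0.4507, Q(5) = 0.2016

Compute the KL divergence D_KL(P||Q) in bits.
0.4221 bits

D_KL(P||Q) = Σ P(x) log₂(P(x)/Q(x))

Computing term by term:
  P(1)·log₂(P(1)/Q(1)) = 0.2·log₂(0.2/0.2086) = -0.01215
  P(2)·log₂(P(2)/Q(2)) = 0.2·log₂(0.2/0.0391) = 0.47095
  P(3)·log₂(P(3)/Q(3)) = 0.2·log₂(0.2/0.1) = 0.20000
  P(4)·log₂(P(4)/Q(4)) = 0.2·log₂(0.2/0.4507) = -0.23443
  P(5)·log₂(P(5)/Q(5)) = 0.2·log₂(0.2/0.2016) = -0.00230

D_KL(P||Q) = -0.01215 + 0.47095 + 0.20000 - 0.23443 - 0.00230 = 0.42207 ≈ 0.4221 bits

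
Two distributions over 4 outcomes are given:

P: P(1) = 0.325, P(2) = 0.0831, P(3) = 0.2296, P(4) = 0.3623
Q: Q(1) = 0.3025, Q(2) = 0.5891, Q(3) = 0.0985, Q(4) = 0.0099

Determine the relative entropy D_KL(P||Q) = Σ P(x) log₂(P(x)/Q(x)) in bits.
1.9608 bits

D_KL(P||Q) = Σ P(x) log₂(P(x)/Q(x))

Computing term by term:
  P(1)·log₂(P(1)/Q(1)) = 0.325·log₂(0.325/0.3025) = 0.03364
  P(2)·log₂(P(2)/Q(2)) = 0.0831·log₂(0.0831/0.5891) = -0.23481
  P(3)·log₂(P(3)/Q(3)) = 0.2296·log₂(0.2296/0.0985) = 0.28032
  P(4)·log₂(P(4)/Q(4)) = 0.3623·log₂(0.3623/0.0099) = 1.88165

D_KL(P||Q) = 0.03364 - 0.23481 + 0.28032 + 1.88165 = 1.96080 ≈ 1.9608 bits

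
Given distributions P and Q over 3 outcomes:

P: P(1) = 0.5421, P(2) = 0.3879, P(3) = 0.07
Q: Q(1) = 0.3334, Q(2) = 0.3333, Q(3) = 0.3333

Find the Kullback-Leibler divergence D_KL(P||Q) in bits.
0.3075 bits

D_KL(P||Q) = Σ P(x) log₂(P(x)/Q(x))

Computing term by term:
  P(1)·log₂(P(1)/Q(1)) = 0.5421·log₂(0.5421/0.3334) = 0.38018
  P(2)·log₂(P(2)/Q(2)) = 0.3879·log₂(0.3879/0.3333) = 0.08490
  P(3)·log₂(P(3)/Q(3)) = 0.07·log₂(0.07/0.3333) = -0.15760

D_KL(P||Q) = 0.38018 + 0.08490 - 0.15760 = 0.30748 ≈ 0.3075 bits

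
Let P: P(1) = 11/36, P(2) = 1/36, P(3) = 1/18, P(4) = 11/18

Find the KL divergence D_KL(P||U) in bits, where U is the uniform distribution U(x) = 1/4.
0.6679 bits

U(i) = 1/4 for all i

D_KL(P||U) = Σ P(x) log₂(P(x) / (1/4))
           = Σ P(x) log₂(P(x)) + log₂(4)
           = log₂(4) - H(P)

H(P) = -Σ P(x) log₂(P(x)):
  -P(1)·log₂(P(1)) = -(11/36)·log₂(11/36) = 0.52265
  -P(2)·log₂(P(2)) = -(1/36)·log₂(1/36) = 0.14361
  -P(3)·log₂(P(3)) = -(1/18)·log₂(1/18) = 0.23166
  -P(4)·log₂(P(4)) = -(11/18)·log₂(11/18) = 0.43419
H(P) = 0.52265 + 0.14361 + 0.23166 + 0.43419 = 1.33211 bits

log₂(4) = 2.00000 bits

D_KL(P||U) = 2.00000 - 1.33211 = 0.66789 ≈ 0.6679 bits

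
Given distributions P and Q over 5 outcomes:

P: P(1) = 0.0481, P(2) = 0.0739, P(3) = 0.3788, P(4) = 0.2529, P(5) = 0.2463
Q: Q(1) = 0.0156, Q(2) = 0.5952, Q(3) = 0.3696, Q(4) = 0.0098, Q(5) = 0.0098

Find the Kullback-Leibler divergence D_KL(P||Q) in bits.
2.2008 bits

D_KL(P||Q) = Σ P(x) log₂(P(x)/Q(x))

Computing term by term:
  P(1)·log₂(P(1)/Q(1)) = 0.0481·log₂(0.0481/0.0156) = 0.07814
  P(2)·log₂(P(2)/Q(2)) = 0.0739·log₂(0.0739/0.5952) = -0.22242
  P(3)·log₂(P(3)/Q(3)) = 0.3788·log₂(0.3788/0.3696) = 0.01344
  P(4)·log₂(P(4)/Q(4)) = 0.2529·log₂(0.2529/0.0098) = 1.18601
  P(5)·log₂(P(5)/Q(5)) = 0.2463·log₂(0.2463/0.0098) = 1.14566

D_KL(P||Q) = 0.07814 - 0.22242 + 0.01344 + 1.18601 + 1.14566 = 2.20083 ≈ 2.2008 bits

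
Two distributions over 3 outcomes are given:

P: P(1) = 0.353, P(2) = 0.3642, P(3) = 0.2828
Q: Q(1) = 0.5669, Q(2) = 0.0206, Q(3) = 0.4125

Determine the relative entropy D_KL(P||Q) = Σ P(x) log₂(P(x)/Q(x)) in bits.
1.1140 bits

D_KL(P||Q) = Σ P(x) log₂(P(x)/Q(x))

Computing term by term:
  P(1)·log₂(P(1)/Q(1)) = 0.353·log₂(0.353/0.5669) = -0.24125
  P(2)·log₂(P(2)/Q(2)) = 0.3642·log₂(0.3642/0.0206) = 1.50925
  P(3)·log₂(P(3)/Q(3)) = 0.2828·log₂(0.2828/0.4125) = -0.15402

D_KL(P||Q) = -0.24125 + 1.50925 - 0.15402 = 1.11398 ≈ 1.1140 bits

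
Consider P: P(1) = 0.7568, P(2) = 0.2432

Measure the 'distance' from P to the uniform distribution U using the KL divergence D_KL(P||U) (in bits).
0.1997 bits

U(i) = 1/2 for all i

D_KL(P||U) = Σ P(x) log₂(P(x) / (1/2))
           = Σ P(x) log₂(P(x)) + log₂(2)
           = log₂(2) - H(P)

H(P) = -Σ P(x) log₂(P(x)):
  -P(1)·log₂(P(1)) = -(0.7568)·log₂(0.7568) = 0.30425
  -P(2)·log₂(P(2)) = -(0.2432)·log₂(0.2432) = 0.49608
H(P) = 0.30425 + 0.49608 = 0.80033 bits

log₂(2) = 1.00000 bits

D_KL(P||U) = 1.00000 - 0.80033 = 0.19967 ≈ 0.1997 bits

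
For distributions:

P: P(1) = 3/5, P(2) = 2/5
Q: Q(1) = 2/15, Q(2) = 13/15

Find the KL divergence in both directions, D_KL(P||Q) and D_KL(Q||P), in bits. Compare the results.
D_KL(P||Q) = 0.8558 bits, D_KL(Q||P) = 0.6774 bits. D_KL(P||Q) is larger than D_KL(Q||P) by 0.1784 bits; the two directions differ.

D_KL(P||Q) = Σ P(x) log₂(P(x)/Q(x))

Computing term by term:
  P(1)·log₂(P(1)/Q(1)) = (3/5)·log₂((3/5)/(2/15)) = 1.30196
  P(2)·log₂(P(2)/Q(2)) = (2/5)·log₂((2/5)/(13/15)) = -0.44619

D_KL(P||Q) = 1.30196 - 0.44619 = 0.85577 ≈ 0.8558 bits

D_KL(Q||P) = Σ Q(x) log₂(Q(x)/P(x))

Computing term by term:
  Q(1)·log₂(Q(1)/P(1)) = (2/15)·log₂((2/15)/(3/5)) = -0.28932
  Q(2)·log₂(Q(2)/P(2)) = (13/15)·log₂((13/15)/(2/5)) = 0.96675

D_KL(Q||P) = -0.28932 + 0.96675 = 0.67743 ≈ 0.6774 bits

These are NOT equal (difference: 0.1784 bits). KL divergence is asymmetric: D_KL(P||Q) ≠ D_KL(Q||P) in general.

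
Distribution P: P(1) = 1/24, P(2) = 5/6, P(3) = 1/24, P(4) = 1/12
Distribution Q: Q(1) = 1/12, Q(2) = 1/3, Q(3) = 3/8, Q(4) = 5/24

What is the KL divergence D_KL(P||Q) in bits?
0.8177 bits

D_KL(P||Q) = Σ P(x) log₂(P(x)/Q(x))

Computing term by term:
  P(1)·log₂(P(1)/Q(1)) = (1/24)·log₂((1/24)/(1/12)) = -0.04167
  P(2)·log₂(P(2)/Q(2)) = (5/6)·log₂((5/6)/(1/3)) = 1.10161
  P(3)·log₂(P(3)/Q(3)) = (1/24)·log₂((1/24)/(3/8)) = -0.13208
  P(4)·log₂(P(4)/Q(4)) = (1/12)·log₂((1/12)/(5/24)) = -0.11016

D_KL(P||Q) = -0.04167 + 1.10161 - 0.13208 - 0.11016 = 0.81770 ≈ 0.8177 bits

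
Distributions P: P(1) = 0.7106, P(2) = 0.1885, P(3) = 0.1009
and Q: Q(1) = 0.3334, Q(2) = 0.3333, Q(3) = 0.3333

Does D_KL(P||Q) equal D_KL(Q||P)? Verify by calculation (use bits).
D_KL(P||Q) = 0.4469 bits, D_KL(Q||P) = 0.4846 bits. No — D_KL(P||Q) ≠ D_KL(Q||P) for this pair.

D_KL(P||Q) = Σ P(x) log₂(P(x)/Q(x))

Computing term by term:
  P(1)·log₂(P(1)/Q(1)) = 0.7106·log₂(0.7106/0.3334) = 0.77582
  P(2)·log₂(P(2)/Q(2)) = 0.1885·log₂(0.1885/0.3333) = -0.15500
  P(3)·log₂(P(3)/Q(3)) = 0.1009·log₂(0.1009/0.3333) = -0.17394

D_KL(P||Q) = 0.77582 - 0.15500 - 0.17394 = 0.44688 ≈ 0.4469 bits

D_KL(Q||P) = Σ Q(x) log₂(Q(x)/P(x))

Computing term by term:
  Q(1)·log₂(Q(1)/P(1)) = 0.3334·log₂(0.3334/0.7106) = -0.36400
  Q(2)·log₂(Q(2)/P(2)) = 0.3333·log₂(0.3333/0.1885) = 0.27406
  Q(3)·log₂(Q(3)/P(3)) = 0.3333·log₂(0.3333/0.1009) = 0.57457

D_KL(Q||P) = -0.36400 + 0.27406 + 0.57457 = 0.48463 ≈ 0.4846 bits

These are NOT equal (difference: 0.0377 bits). KL divergence is asymmetric: D_KL(P||Q) ≠ D_KL(Q||P) in general.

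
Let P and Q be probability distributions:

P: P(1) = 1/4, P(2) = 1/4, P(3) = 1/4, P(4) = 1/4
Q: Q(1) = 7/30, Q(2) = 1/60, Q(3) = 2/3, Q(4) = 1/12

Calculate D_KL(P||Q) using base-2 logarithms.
1.0441 bits

D_KL(P||Q) = Σ P(x) log₂(P(x)/Q(x))

Computing term by term:
  P(1)·log₂(P(1)/Q(1)) = (1/4)·log₂((1/4)/(7/30)) = 0.02488
  P(2)·log₂(P(2)/Q(2)) = (1/4)·log₂((1/4)/(1/60)) = 0.97672
  P(3)·log₂(P(3)/Q(3)) = (1/4)·log₂((1/4)/(2/3)) = -0.35376
  P(4)·log₂(P(4)/Q(4)) = (1/4)·log₂((1/4)/(1/12)) = 0.39624

D_KL(P||Q) = 0.02488 + 0.97672 - 0.35376 + 0.39624 = 1.04408 ≈ 1.0441 bits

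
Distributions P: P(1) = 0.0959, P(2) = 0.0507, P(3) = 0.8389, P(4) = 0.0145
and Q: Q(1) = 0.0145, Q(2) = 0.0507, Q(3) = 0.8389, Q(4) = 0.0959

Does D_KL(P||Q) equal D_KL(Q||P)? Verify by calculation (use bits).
D_KL(P||Q) = 0.2219 bits, D_KL(Q||P) = 0.2219 bits. Yes — for this pair D_KL(P||Q) = D_KL(Q||P).

D_KL(P||Q) = Σ P(x) log₂(P(x)/Q(x))

Computing term by term:
  P(1)·log₂(P(1)/Q(1)) = 0.0959·log₂(0.0959/0.0145) = 0.26137
  P(2)·log₂(P(2)/Q(2)) = 0.0507·log₂(0.0507/0.0507) = 0.00000
  P(3)·log₂(P(3)/Q(3)) = 0.8389·log₂(0.8389/0.8389) = 0.00000
  P(4)·log₂(P(4)/Q(4)) = 0.0145·log₂(0.0145/0.0959) = -0.03952

D_KL(P||Q) = 0.26137 + 0.00000 + 0.00000 - 0.03952 = 0.22185 ≈ 0.2219 bits

D_KL(Q||P) = Σ Q(x) log₂(Q(x)/P(x))

Computing term by term:
  Q(1)·log₂(Q(1)/P(1)) = 0.0145·log₂(0.0145/0.0959) = -0.03952
  Q(2)·log₂(Q(2)/P(2)) = 0.0507·log₂(0.0507/0.0507) = 0.00000
  Q(3)·log₂(Q(3)/P(3)) = 0.8389·log₂(0.8389/0.8389) = 0.00000
  Q(4)·log₂(Q(4)/P(4)) = 0.0959·log₂(0.0959/0.0145) = 0.26137

D_KL(Q||P) = -0.03952 + 0.00000 + 0.00000 + 0.26137 = 0.22185 ≈ 0.2219 bits

These ARE equal here. Q is P with outcomes relabeled (Q(1) = P(4), Q(4) = P(1)) by a relabeling that is its own inverse, so the two sums contain exactly the same terms in a different order. This is a special case — KL divergence is not symmetric in general: D_KL(P||Q) ≠ D_KL(Q||P) for most P, Q.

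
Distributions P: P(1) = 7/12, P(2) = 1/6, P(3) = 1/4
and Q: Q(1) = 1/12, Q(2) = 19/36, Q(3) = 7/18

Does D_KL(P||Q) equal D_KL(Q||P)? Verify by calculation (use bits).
D_KL(P||Q) = 1.2011 bits, D_KL(Q||P) = 0.8916 bits. No — D_KL(P||Q) ≠ D_KL(Q||P) for this pair.

D_KL(P||Q) = Σ P(x) log₂(P(x)/Q(x))

Computing term by term:
  P(1)·log₂(P(1)/Q(1)) = (7/12)·log₂((7/12)/(1/12)) = 1.63762
  P(2)·log₂(P(2)/Q(2)) = (1/6)·log₂((1/6)/(19/36)) = -0.27716
  P(3)·log₂(P(3)/Q(3)) = (1/4)·log₂((1/4)/(7/18)) = -0.15936

D_KL(P||Q) = 1.63762 - 0.27716 - 0.15936 = 1.20110 ≈ 1.2011 bits

D_KL(Q||P) = Σ Q(x) log₂(Q(x)/P(x))

Computing term by term:
  Q(1)·log₂(Q(1)/P(1)) = (1/12)·log₂((1/12)/(7/12)) = -0.23395
  Q(2)·log₂(Q(2)/P(2)) = (19/36)·log₂((19/36)/(1/6)) = 0.87768
  Q(3)·log₂(Q(3)/P(3)) = (7/18)·log₂((7/18)/(1/4)) = 0.24789

D_KL(Q||P) = -0.23395 + 0.87768 + 0.24789 = 0.89162 ≈ 0.8916 bits

These are NOT equal (difference: 0.3095 bits). KL divergence is asymmetric: D_KL(P||Q) ≠ D_KL(Q||P) in general.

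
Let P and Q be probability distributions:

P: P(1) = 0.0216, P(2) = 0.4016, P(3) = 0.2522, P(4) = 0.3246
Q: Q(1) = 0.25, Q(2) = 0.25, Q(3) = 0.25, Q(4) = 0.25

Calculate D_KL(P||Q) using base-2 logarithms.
0.3238 bits

D_KL(P||Q) = Σ P(x) log₂(P(x)/Q(x))

Computing term by term:
  P(1)·log₂(P(1)/Q(1)) = 0.0216·log₂(0.0216/0.25) = -0.07631
  P(2)·log₂(P(2)/Q(2)) = 0.4016·log₂(0.4016/0.25) = 0.27463
  P(3)·log₂(P(3)/Q(3)) = 0.2522·log₂(0.2522/0.25) = 0.00319
  P(4)·log₂(P(4)/Q(4)) = 0.3246·log₂(0.3246/0.25) = 0.12229

D_KL(P||Q) = -0.07631 + 0.27463 + 0.00319 + 0.12229 = 0.32380 ≈ 0.3238 bits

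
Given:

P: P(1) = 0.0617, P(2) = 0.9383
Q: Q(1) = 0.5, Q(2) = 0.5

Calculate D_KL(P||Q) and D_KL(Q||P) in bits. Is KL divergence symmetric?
D_KL(P||Q) = 0.6658 bits, D_KL(Q||P) = 1.0552 bits. No, KL divergence is not symmetric.

D_KL(P||Q) = Σ P(x) log₂(P(x)/Q(x))

Computing term by term:
  P(1)·log₂(P(1)/Q(1)) = 0.0617·log₂(0.0617/0.5) = -0.18625
  P(2)·log₂(P(2)/Q(2)) = 0.9383·log₂(0.9383/0.5) = 0.85209

D_KL(P||Q) = -0.18625 + 0.85209 = 0.66584 ≈ 0.6658 bits

D_KL(Q||P) = Σ Q(x) log₂(Q(x)/P(x))

Computing term by term:
  Q(1)·log₂(Q(1)/P(1)) = 0.5·log₂(0.5/0.0617) = 1.50929
  Q(2)·log₂(Q(2)/P(2)) = 0.5·log₂(0.5/0.9383) = -0.45406

D_KL(Q||P) = 1.50929 - 0.45406 = 1.05523 ≈ 1.0552 bits

These are NOT equal (difference: 0.3894 bits). KL divergence is asymmetric: D_KL(P||Q) ≠ D_KL(Q||P) in general.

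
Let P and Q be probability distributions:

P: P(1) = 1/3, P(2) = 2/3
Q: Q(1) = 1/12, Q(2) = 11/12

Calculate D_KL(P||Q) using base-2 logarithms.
0.3604 bits

D_KL(P||Q) = Σ P(x) log₂(P(x)/Q(x))

Computing term by term:
  P(1)·log₂(P(1)/Q(1)) = (1/3)·log₂((1/3)/(1/12)) = 0.66667
  P(2)·log₂(P(2)/Q(2)) = (2/3)·log₂((2/3)/(11/12)) = -0.30629

D_KL(P||Q) = 0.66667 - 0.30629 = 0.36038 ≈ 0.3604 bits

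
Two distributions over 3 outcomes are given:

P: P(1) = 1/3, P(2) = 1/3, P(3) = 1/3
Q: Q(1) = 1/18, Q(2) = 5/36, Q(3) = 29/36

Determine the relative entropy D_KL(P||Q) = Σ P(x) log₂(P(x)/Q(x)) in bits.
0.8583 bits

D_KL(P||Q) = Σ P(x) log₂(P(x)/Q(x))

Computing term by term:
  P(1)·log₂(P(1)/Q(1)) = (1/3)·log₂((1/3)/(1/18)) = 0.86165
  P(2)·log₂(P(2)/Q(2)) = (1/3)·log₂((1/3)/(5/36)) = 0.42101
  P(3)·log₂(P(3)/Q(3)) = (1/3)·log₂((1/3)/(29/36)) = -0.42434

D_KL(P||Q) = 0.86165 + 0.42101 - 0.42434 = 0.85832 ≈ 0.8583 bits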